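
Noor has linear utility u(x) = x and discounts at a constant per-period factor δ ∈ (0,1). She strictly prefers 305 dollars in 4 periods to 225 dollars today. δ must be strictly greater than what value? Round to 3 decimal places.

Under u(x) = x this choice says 225 < δ^4·305.
So δ^4 > 225/305 = 0.73770; taking the 4th root of both positive sides preserves the inequality.
δ > (225/305)^(1/4) ≈ 0.927.

δ > 0.927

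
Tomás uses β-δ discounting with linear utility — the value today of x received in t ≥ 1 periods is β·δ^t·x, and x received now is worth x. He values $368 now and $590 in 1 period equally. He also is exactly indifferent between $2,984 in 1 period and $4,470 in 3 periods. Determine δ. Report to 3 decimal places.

The second indifference involves only future payoffs, so β cancels: β·δ^1·2984 = β·δ^3·4470, giving δ^2 = 2984/4470 = 0.66756, so δ = 0.81704.

δ ≈ 0.817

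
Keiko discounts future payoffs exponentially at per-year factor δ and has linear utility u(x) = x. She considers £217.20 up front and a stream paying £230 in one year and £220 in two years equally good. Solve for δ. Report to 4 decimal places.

δ ≈ 0.6000

Equating present values: 217.20 = 230δ + 220δ².
Rearranged: 220δ² + 230δ − 217.20 = 0.
The positive root is δ = [−230 + √(230² + 4·220·217.20)] / (2·220) = (−230 + 494.000)/440 ≈ 0.6000.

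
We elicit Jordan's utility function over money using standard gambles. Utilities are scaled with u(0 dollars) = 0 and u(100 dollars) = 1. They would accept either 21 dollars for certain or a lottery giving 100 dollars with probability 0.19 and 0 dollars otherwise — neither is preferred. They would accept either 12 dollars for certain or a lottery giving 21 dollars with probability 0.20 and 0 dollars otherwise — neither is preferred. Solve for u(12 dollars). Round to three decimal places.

The first gamble pins u(21 dollars): it must equal 0.19·1 + 0.81·0 = 0.19.
The second indifference gives u(12 dollars) = 0.20·u(21 dollars) + 0.80·u(0 dollars) = 0.20·0.19 + 0.80·0.00 = 0.0380.

0.038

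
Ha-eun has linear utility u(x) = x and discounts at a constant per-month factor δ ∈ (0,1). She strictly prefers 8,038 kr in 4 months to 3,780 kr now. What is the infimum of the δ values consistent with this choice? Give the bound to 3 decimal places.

δ > 0.828

Under u(x) = x this choice says 3780 < δ^4·8038.
So δ^4 > 3780/8038 = 0.47027; taking the 4th root of both positive sides preserves the inequality.
δ > (3780/8038)^(1/4) ≈ 0.828.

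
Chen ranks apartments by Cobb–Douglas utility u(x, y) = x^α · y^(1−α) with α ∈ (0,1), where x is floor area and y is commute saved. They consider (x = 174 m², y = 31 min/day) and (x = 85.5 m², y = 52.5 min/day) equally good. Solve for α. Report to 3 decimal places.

α ≈ 0.426

The Cobb–Douglas utilities coincide, so 174^α·31^(1−α) = 85.5^α·52.5^(1−α).
Rearrange to (174/85.5)^α = (52.5/31)^(1−α) and take logs: α·0.710539 = (1−α)·0.526826.
So α/(1−α) = (0.526826)/(0.710539) = 0.741446, and α = 0.741446/1.741446 ≈ 0.426.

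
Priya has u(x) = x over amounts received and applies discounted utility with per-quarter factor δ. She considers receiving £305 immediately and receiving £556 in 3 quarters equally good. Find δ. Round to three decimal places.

The payoff in 3 quarters is discounted by δ^3, so u(305) = δ^3·u(556) and δ^3 = u(305)/u(556).
With u(x) = x: δ^3 = 305/556 = 0.54856.
Hence δ = (0.54856)^(1/3) = 0.81861.

δ ≈ 0.819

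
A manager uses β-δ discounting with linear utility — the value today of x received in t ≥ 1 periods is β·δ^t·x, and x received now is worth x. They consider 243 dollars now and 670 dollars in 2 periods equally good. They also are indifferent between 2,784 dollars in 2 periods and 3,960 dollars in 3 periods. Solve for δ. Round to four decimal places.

δ ≈ 0.7030

Both payoffs in the second observation are in the future, so β drops out: δ^2·2784 = δ^3·3960 ⇒ δ = 2784/3960 = 0.70303.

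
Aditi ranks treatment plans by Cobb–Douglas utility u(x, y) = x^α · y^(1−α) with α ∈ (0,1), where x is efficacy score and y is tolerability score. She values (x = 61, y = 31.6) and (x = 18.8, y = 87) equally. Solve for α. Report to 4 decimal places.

The Cobb–Douglas utilities coincide, so 61^α·31.6^(1−α) = 18.8^α·87^(1−α).
Taking logs: α·ln 61 + (1−α)·ln 31.6 = α·ln 18.8 + (1−α)·ln 87, i.e. α·1.1770170 = (1−α)·1.0127510.
So α/(1−α) = (1.0127510)/(1.1770170) = 0.8604387, and α = 0.8604387/1.8604387 ≈ 0.4625.

α ≈ 0.4625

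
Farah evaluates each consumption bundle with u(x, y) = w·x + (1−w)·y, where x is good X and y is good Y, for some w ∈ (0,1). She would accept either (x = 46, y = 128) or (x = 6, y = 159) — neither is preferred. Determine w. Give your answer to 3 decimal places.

w = 0.437

Indifference: w·46 + (1−w)·128 = w·6 + (1−w)·159.
Rearranging, 40·w − 31·(1−w) = 0.
So w/(1−w) = 31/40 = 0.7750, giving w = 31/(40+31) = 0.437.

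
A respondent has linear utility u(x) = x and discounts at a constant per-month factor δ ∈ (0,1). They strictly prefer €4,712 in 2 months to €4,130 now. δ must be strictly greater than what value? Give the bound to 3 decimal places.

δ > 0.936

Comparing present values: 4130 < δ^2·4712.
So δ^2 > 4130/4712 = 0.87649; taking the square root of both positive sides preserves the inequality.
δ > (4130/4712)^(1/2) ≈ 0.936.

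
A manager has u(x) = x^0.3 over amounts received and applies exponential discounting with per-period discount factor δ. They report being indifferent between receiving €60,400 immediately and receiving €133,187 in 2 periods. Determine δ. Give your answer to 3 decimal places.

Equating discounted utilities: u(60400) = δ^2·u(133187) ⇒ δ^2 = u(60400)/u(133187).
With u(x) = x^0.3: δ^2 = 60400^0.3/133187^0.3 = (60400/133187)^0.3 = 0.78881.
So δ = 0.78881^(1/2) ≈ 0.888.

δ ≈ 0.888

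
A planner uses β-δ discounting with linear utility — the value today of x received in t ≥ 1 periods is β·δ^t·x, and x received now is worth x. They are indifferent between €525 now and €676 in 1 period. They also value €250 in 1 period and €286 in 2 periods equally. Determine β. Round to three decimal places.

Both payoffs in the second observation are in the future, so β drops out: δ^1·250 = δ^2·286 ⇒ δ = 250/286 = 0.87413.
Substituting δ into 525 = β·δ·676: β = 525/(590.909) ≈ 0.888.

β ≈ 0.888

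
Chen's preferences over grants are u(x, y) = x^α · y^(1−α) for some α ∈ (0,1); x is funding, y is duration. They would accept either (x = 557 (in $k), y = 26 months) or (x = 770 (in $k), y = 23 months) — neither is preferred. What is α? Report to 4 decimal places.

α ≈ 0.2746

Indifference: 557^α · 26^(1−α) = 770^α · 23^(1−α).
Rearrange to (557/770)^α = (23/26)^(1−α) and take logs: α·-0.3238253 = (1−α)·-0.1226023.
Thus α·(-0.4464276) = -0.1226023, so α = -0.1226023/-0.4464276 ≈ 0.2746.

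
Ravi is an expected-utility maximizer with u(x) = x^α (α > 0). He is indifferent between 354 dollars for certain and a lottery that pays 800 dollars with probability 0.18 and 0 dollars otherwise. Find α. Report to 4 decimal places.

α ≈ 2.1032

Since u(0) = 0, the lottery's EU is 0.18·800^α.
Setting u(354) equal to that: 354^α = 0.18·800^α ⇒ (354/800)^α = 0.18.
α = ln(0.18) / ln(354/800) = -1.7147984/-0.8153148 ≈ 2.1032.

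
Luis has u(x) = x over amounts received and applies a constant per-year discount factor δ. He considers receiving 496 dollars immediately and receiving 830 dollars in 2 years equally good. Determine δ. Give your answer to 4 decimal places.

Indifference means u(496) = δ^2 · u(830), so δ^2 = u(496)/u(830).
With u(x) = x: δ^2 = 496/830 = 0.59759.
Taking the square root: δ = 0.59759^(1/2) ≈ 0.7730.

δ ≈ 0.7730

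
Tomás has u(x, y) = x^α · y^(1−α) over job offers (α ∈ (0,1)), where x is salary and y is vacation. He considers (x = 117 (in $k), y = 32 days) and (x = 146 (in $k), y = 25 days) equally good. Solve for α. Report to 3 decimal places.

α ≈ 0.527

The Cobb–Douglas utilities coincide, so 117^α·32^(1−α) = 146^α·25^(1−α).
Taking logs: α·ln 117 + (1−α)·ln 32 = α·ln 146 + (1−α)·ln 25, i.e. α·-0.221433 = (1−α)·-0.246860.
With A = -0.221433 and B = -0.246860: α·A = (1−α)·B, so α = B/(A+B) = -0.246860/-0.468293 ≈ 0.527.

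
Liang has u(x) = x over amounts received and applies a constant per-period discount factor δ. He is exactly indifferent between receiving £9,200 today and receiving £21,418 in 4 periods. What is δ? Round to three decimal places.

δ ≈ 0.810

Indifference means u(9200) = δ^4 · u(21418), so δ^4 = u(9200)/u(21418).
With u(x) = x: δ^4 = 9200/21418 = 0.42955.
So δ = 0.42955^(1/4) ≈ 0.810.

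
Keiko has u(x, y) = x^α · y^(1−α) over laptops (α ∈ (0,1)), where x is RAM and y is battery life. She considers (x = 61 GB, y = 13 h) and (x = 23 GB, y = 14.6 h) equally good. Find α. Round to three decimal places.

α ≈ 0.106

Set the two utilities equal: 61^α·13^(1−α) = 23^α·14.6^(1−α).
Taking logs: α·ln 61 + (1−α)·ln 13 = α·ln 23 + (1−α)·ln 14.6, i.e. α·0.975380 = (1−α)·0.116072.
So α/(1−α) = (0.116072)/(0.975380) = 0.119002, and α = 0.119002/1.119002 ≈ 0.106.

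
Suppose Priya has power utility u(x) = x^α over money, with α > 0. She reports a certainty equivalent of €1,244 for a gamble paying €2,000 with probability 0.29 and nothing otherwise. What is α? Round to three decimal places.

α ≈ 2.607

EU(lottery) = 0.29·2000^α + 0.71·0 = 0.29·2000^α.
Equating: 1244^α = 0.29·2000^α, i.e. 0.6220^α = 0.29.
Take logs: α = ln 0.29 / ln(1244/2000) ≈ 2.60707.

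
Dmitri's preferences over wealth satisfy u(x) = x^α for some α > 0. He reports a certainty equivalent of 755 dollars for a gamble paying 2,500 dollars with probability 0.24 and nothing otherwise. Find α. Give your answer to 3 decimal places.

EU(lottery) = 0.24·2500^α + 0.76·0 = 0.24·2500^α.
Indifference: 755^α = 0.24·2500^α, so (755/2500)^α = 0.24.
Taking logs: α·ln(755/2500) = ln(0.24), so α = -1.427116 / -1.197328 ≈ 1.192.

α ≈ 1.192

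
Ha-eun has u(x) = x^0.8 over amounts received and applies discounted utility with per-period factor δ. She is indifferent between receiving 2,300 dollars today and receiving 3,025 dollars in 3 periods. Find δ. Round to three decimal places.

Indifference means u(2300) = δ^3 · u(3025), so δ^3 = u(2300)/u(3025).
With u(x) = x^0.8: δ^3 = 2300^0.8/3025^0.8 = (2300/3025)^0.8 = 0.80316.
Hence δ = (0.80316)^(1/3) = 0.92954.

δ ≈ 0.930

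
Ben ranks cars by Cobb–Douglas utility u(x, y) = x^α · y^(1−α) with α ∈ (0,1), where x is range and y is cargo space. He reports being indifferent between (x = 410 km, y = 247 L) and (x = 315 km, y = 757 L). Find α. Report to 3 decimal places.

α ≈ 0.809

Indifference: 410^α · 247^(1−α) = 315^α · 757^(1−α).
(410/315)^α = (757/247)^(1−α); take logs: α·ln(410/315) = (1−α)·ln(757/247), i.e. α·0.263585 = (1−α)·1.119975.
So α/(1−α) = (1.119975)/(0.263585) = 4.249009, and α = 4.249009/5.249009 ≈ 0.809.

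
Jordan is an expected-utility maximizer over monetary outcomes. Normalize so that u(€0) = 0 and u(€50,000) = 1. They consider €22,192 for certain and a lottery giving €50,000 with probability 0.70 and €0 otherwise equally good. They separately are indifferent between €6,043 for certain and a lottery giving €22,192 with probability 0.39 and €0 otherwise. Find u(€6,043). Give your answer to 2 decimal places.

First, u(€22,192) = 0.70·u(€50,000) + 0.30·u(€0) = 0.70.
Chaining: u(€6,043) = 0.39·0.70 + 0.61·0.00 = 0.2730.

0.27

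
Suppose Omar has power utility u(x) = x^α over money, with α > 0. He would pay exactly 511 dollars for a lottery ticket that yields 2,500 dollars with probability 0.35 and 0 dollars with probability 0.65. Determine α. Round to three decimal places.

α ≈ 0.661

The lottery's expected utility is 0.35·u(2500) + 0.65·u(0) = 0.35·2500^α (since u(0) = 0 for α > 0).
Indifference: 511^α = 0.35·2500^α, so (511/2500)^α = 0.35.
Taking logs: α·ln(511/2500) = ln(0.35), so α = -1.049822 / -1.587676 ≈ 0.661.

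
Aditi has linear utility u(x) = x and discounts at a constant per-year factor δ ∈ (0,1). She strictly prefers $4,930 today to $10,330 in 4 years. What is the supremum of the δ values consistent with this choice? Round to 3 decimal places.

δ < 0.831

Comparing present values: 4930 > δ^4·10330.
So δ^4 < 4930/10330 = 0.47725; taking the 4th root of both positive sides preserves the inequality.
δ < (4930/10330)^(1/4) ≈ 0.831.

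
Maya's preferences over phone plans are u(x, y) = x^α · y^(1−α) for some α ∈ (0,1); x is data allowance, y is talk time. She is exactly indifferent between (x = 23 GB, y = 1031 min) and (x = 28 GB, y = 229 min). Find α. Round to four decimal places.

The Cobb–Douglas utilities coincide, so 23^α·1031^(1−α) = 28^α·229^(1−α).
Taking logs: α·ln 23 + (1−α)·ln 1031 = α·ln 28 + (1−α)·ln 229, i.e. α·-0.1967103 = (1−α)·-1.5045625.
Thus α·(-1.7012728) = -1.5045625, so α = -1.5045625/-1.7012728 ≈ 0.8844.

α ≈ 0.8844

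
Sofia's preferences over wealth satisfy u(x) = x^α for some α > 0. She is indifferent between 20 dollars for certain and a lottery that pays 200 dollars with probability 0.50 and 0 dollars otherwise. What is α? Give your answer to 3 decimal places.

α ≈ 0.301

Since u(0) = 0, the lottery's EU is 0.50·200^α.
Indifference: 20^α = 0.50·200^α, so (20/200)^α = 0.50.
Take logs: α = ln 0.50 / ln(20/200) ≈ 0.30103.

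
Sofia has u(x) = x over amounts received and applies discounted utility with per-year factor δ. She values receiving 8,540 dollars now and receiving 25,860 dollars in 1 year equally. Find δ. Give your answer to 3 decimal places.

δ ≈ 0.330

Indifference means u(8540) = δ · u(25860), so δ = u(8540)/u(25860).
With u(x) = x: δ = 8540/25860 = 0.33024.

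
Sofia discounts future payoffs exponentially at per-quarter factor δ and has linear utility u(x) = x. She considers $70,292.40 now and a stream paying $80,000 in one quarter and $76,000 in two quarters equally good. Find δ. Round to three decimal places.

δ ≈ 0.570

Equating present values: 70292.40 = 80000δ + 76000δ².
So 76000δ² + 80000δ − 70292.40 = 0.
The positive root is δ = [−80000 + √(80000² + 4·76000·70292.40)] / (2·76000) = (−80000 + 166640.000)/152000 ≈ 0.570.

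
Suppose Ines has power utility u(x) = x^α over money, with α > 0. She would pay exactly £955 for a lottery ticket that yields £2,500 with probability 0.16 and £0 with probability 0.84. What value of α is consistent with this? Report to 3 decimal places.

The lottery's expected utility is 0.16·u(2500) + 0.84·u(0) = 0.16·2500^α (since u(0) = 0 for α > 0).
Indifference: 955^α = 0.16·2500^α, so (955/2500)^α = 0.16.
Taking logs: α·ln(955/2500) = ln(0.16), so α = -1.832581 / -0.962335 ≈ 1.904.

α ≈ 1.904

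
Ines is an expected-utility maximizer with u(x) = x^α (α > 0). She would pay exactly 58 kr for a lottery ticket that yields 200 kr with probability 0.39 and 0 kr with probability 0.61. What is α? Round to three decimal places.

α ≈ 0.761

EU(lottery) = 0.39·200^α + 0.61·0 = 0.39·200^α.
Setting u(58) equal to that: 58^α = 0.39·200^α ⇒ (58/200)^α = 0.39.
Taking logs: α·ln(58/200) = ln(0.39), so α = -0.941609 / -1.237874 ≈ 0.761.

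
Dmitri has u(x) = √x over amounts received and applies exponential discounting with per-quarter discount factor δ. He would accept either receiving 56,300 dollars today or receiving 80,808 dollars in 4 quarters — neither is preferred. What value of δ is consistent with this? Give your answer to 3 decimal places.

δ ≈ 0.956

Indifference means u(56300) = δ^4 · u(80808), so δ^4 = u(56300)/u(80808).
With u(x) = √x: δ^4 = √56300/√80808 = √(56300/80808) = 0.83469.
Taking the 4th root: δ = 0.83469^(1/4) ≈ 0.956.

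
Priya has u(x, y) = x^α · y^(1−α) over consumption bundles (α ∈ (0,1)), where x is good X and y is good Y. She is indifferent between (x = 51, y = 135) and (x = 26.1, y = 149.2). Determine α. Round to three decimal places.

α ≈ 0.130

The Cobb–Douglas utilities coincide, so 51^α·135^(1−α) = 26.1^α·149.2^(1−α).
(51/26.1)^α = (149.2/135)^(1−α); take logs: α·ln(51/26.1) = (1−α)·ln(149.2/135), i.e. α·0.669890 = (1−α)·0.100013.
Thus α·(0.769903) = 0.100013, so α = 0.100013/0.769903 ≈ 0.130.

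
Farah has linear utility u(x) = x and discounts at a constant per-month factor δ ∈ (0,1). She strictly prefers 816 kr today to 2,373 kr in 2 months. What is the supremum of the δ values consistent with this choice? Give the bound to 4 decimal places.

Under u(x) = x this choice says 816 > δ^2·2373.
Hence δ^2 < 816/2373 = 0.34387, and x ↦ x^(1/2) is increasing on (0,∞).
δ < 0.34387^(1/2) = 0.5864.

δ < 0.5864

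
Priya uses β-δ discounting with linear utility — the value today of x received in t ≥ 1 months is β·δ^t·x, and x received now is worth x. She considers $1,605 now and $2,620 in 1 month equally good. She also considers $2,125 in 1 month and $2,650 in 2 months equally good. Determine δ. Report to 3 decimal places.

From the later pair, β·δ^1·2125 = β·δ^2·2650; dividing through, δ = 2125/2650 = 0.80189.

δ ≈ 0.802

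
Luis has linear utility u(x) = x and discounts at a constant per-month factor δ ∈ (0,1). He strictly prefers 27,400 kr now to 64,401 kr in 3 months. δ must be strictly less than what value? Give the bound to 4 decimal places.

δ < 0.7521

Under u(x) = x this choice says 27400 > δ^3·64401.
Dividing by 64401: δ^3 < 0.42546. Both sides are positive, so the cube root keeps the direction.
δ < 0.42546^(1/3) = 0.7521.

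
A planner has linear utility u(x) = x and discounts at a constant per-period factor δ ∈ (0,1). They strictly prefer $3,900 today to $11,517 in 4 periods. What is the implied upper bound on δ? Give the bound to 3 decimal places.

The preference means 3900 > δ^4·11517.
Hence δ^4 < 3900/11517 = 0.33863, and x ↦ x^(1/4) is increasing on (0,∞).
δ < (3900/11517)^(1/4) ≈ 0.763.

δ < 0.763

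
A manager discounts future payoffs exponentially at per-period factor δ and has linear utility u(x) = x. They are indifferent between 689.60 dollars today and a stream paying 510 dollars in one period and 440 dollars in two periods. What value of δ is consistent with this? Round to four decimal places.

Present value of the stream is 510·δ + 440·δ². Indifference gives 510δ + 440δ² = 689.60.
That is, 440δ² + 510δ − 689.60 = 0, a quadratic in δ.
By the quadratic formula (taking the positive root), δ = (−510 + √1473796.00) / 880 ≈ 0.8000.

δ ≈ 0.8000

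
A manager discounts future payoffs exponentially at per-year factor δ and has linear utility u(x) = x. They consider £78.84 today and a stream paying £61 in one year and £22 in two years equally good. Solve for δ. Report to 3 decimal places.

Present value of the stream is 61·δ + 22·δ². Indifference gives 61δ + 22δ² = 78.84.
Rearranged: 22δ² + 61δ − 78.84 = 0.
The positive root is δ = [−61 + √(61² + 4·22·78.84)] / (2·22) = (−61 + 103.242)/44 ≈ 0.960.

δ ≈ 0.960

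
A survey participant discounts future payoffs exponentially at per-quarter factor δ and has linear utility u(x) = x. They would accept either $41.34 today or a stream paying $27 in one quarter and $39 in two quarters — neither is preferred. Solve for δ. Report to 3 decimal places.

δ ≈ 0.740

The stream is worth 27δ + 39δ² today, so 27δ + 39δ² = 41.34.
That is, 39δ² + 27δ − 41.34 = 0, a quadratic in δ.
By the quadratic formula (taking the positive root), δ = (−27 + √7178.04) / 78 ≈ 0.740.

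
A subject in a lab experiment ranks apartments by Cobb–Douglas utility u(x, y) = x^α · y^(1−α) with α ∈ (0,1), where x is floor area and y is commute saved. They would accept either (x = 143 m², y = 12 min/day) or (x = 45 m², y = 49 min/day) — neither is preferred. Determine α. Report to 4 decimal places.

Indifference: 143^α · 12^(1−α) = 45^α · 49^(1−α).
Taking logs: α·ln 143 + (1−α)·ln 12 = α·ln 45 + (1−α)·ln 49, i.e. α·1.1561821 = (1−α)·1.4069136.
With A = 1.1561821 and B = 1.4069136: α·A = (1−α)·B, so α = B/(A+B) = 1.4069136/2.5630957 ≈ 0.5489.

α ≈ 0.5489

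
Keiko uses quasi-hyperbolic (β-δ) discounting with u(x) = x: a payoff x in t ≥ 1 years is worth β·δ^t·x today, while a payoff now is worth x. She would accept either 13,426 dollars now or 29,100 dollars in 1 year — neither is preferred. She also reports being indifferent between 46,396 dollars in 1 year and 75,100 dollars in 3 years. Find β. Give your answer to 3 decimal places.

β ≈ 0.587

Both payoffs in the second observation are in the future, so β drops out: δ^1·46396 = δ^3·75100 ⇒ δ^2 = 46396/75100 = 0.61779, so δ = 0.78600.
Substituting δ into 13426 = β·δ·29100: β = 13426/(22872.482) ≈ 0.587.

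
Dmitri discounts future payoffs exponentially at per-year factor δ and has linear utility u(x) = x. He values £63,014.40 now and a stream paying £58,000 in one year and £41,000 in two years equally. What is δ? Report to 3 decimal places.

δ ≈ 0.720

Equating present values: 63014.40 = 58000δ + 41000δ².
So 41000δ² + 58000δ − 63014.40 = 0.
The positive root is δ = [−58000 + √(58000² + 4·41000·63014.40)] / (2·41000) = (−58000 + 117040.000)/82000 ≈ 0.720.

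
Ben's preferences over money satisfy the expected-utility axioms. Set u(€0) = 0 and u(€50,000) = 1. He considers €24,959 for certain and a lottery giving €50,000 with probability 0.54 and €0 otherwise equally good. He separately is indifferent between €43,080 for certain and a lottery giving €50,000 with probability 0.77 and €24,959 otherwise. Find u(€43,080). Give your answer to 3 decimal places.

The first gamble pins u(€24,959): it must equal 0.54·1 + 0.46·0 = 0.54.
Then u(€43,080) = 0.77·u(€50,000) + 0.23·u(€24,959) = 0.77·1.00 + 0.23·0.54 = 0.8942.

0.894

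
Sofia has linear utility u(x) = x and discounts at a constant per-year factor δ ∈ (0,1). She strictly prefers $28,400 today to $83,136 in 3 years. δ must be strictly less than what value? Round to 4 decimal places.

δ < 0.6991

Under u(x) = x this choice says 28400 > δ^3·83136.
So δ^3 < 28400/83136 = 0.34161; taking the cube root of both positive sides preserves the inequality.
δ < (28400/83136)^(1/3) ≈ 0.6991.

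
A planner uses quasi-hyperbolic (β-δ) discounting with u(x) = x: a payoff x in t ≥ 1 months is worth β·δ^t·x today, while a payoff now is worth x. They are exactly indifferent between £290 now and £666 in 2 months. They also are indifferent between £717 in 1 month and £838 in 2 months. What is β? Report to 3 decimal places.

From the later pair, β·δ^1·717 = β·δ^2·838; dividing through, δ = 717/838 = 0.85561.
The first indifference: 290 = β·δ^2·666, so β = 290/(δ^2·666) = 290/(0.73207·666) ≈ 0.595.

β ≈ 0.595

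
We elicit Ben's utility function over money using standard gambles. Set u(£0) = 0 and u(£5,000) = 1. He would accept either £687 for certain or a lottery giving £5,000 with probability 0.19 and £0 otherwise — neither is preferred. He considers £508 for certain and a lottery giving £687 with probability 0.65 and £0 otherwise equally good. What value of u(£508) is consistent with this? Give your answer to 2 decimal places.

0.12

From the first indifference, u(£687) = 0.19·u(£5,000) + 0.81·u(£0) = 0.19·1 + 0.81·0 = 0.19.
Chaining: u(£508) = 0.65·0.19 + 0.35·0.00 = 0.1235.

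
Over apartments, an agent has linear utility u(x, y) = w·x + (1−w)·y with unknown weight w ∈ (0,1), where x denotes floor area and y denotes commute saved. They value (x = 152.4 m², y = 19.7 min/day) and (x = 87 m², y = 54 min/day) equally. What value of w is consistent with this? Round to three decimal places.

Indifference: w·152.4 + (1−w)·19.7 = w·87 + (1−w)·54.
Rearranging, 65.4·w − 34.3·(1−w) = 0.
Hence w = 34.3/(65.4+34.3) = 34.3/99.7 = 0.344.

w = 0.344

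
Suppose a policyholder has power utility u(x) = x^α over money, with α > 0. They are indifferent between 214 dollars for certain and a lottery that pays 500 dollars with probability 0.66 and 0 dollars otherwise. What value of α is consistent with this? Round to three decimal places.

α ≈ 0.490

The lottery's expected utility is 0.66·u(500) + 0.34·u(0) = 0.66·500^α (since u(0) = 0 for α > 0).
Setting u(214) equal to that: 214^α = 0.66·500^α ⇒ (214/500)^α = 0.66.
Take logs: α = ln 0.66 / ln(214/500) ≈ 0.48963.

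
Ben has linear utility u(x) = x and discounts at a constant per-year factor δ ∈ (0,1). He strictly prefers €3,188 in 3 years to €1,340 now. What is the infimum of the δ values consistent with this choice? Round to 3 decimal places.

Comparing present values: 1340 < δ^3·3188.
So δ^3 > 1340/3188 = 0.42033; taking the cube root of both positive sides preserves the inequality.
δ > 0.42033^(1/3) = 0.749.

δ > 0.749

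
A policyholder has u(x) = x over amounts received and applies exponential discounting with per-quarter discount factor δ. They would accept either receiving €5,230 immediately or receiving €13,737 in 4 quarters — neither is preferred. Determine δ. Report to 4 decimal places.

δ ≈ 0.7855

Equating discounted utilities: u(5230) = δ^4·u(13737) ⇒ δ^4 = u(5230)/u(13737).
With u(x) = x: δ^4 = 5230/13737 = 0.38072.
Hence δ = (0.38072)^(1/4) = 0.785511.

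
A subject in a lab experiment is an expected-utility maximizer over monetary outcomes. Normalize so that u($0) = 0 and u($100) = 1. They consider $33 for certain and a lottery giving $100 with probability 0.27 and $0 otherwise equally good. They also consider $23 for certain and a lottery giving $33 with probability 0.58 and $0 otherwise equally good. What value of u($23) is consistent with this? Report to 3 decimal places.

0.157

First, u($33) = 0.27·u($100) + 0.73·u($0) = 0.27.
Then u($23) = 0.58·u($33) + 0.42·u($0) = 0.58·0.27 + 0.42·0.00 = 0.1566.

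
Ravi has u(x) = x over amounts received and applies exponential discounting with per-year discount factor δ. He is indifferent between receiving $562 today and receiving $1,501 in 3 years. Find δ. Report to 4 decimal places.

The payoff in 3 years is discounted by δ^3, so u(562) = δ^3·u(1501) and δ^3 = u(562)/u(1501).
With u(x) = x: δ^3 = 562/1501 = 0.37442.
Hence δ = (0.37442)^(1/3) = 0.720751.

δ ≈ 0.7208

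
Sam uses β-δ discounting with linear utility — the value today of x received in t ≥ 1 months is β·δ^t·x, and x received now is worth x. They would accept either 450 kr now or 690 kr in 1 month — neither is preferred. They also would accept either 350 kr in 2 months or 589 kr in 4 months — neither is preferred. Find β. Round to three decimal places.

Both payoffs in the second observation are in the future, so β drops out: δ^2·350 = δ^4·589 ⇒ δ^2 = 350/589 = 0.59423, so δ = 0.77086.
Now use the now-vs-future pair: 450 = β·δ·690 gives β = 450/(0.77086·690) ≈ 0.846.

β ≈ 0.846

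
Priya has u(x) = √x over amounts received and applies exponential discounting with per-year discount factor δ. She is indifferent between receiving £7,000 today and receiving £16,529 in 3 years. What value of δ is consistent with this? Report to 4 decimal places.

Indifference means u(7000) = δ^3 · u(16529), so δ^3 = u(7000)/u(16529).
Since u(x) = √x, δ^3 = √(7000/16529) = 0.65077.
Hence δ = (0.65077)^(1/3) = 0.866580.

δ ≈ 0.8666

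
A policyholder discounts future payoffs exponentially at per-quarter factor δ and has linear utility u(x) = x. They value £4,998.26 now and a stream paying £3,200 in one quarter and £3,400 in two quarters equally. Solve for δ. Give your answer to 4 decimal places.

δ ≈ 0.8300

Present value of the stream is 3200·δ + 3400·δ². Indifference gives 3200δ + 3400δ² = 4998.26.
So 3400δ² + 3200δ − 4998.26 = 0.
The positive root is δ = [−3200 + √(3200² + 4·3400·4998.26)] / (2·3400) = (−3200 + 8844.000)/6800 ≈ 0.8300.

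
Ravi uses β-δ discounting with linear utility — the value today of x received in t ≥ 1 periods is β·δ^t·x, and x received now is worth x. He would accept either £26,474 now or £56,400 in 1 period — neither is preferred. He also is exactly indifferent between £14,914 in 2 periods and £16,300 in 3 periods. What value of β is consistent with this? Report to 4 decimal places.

β ≈ 0.5130

The second indifference involves only future payoffs, so β cancels: β·δ^2·14914 = β·δ^3·16300, giving δ = 14914/16300 = 0.91497.
Substituting δ into 26474 = β·δ·56400: β = 26474/(51604.270) ≈ 0.5130.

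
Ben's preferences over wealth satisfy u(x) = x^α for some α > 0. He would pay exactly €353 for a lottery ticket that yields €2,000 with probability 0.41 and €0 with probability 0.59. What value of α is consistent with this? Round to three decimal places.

α ≈ 0.514

EU(lottery) = 0.41·2000^α + 0.59·0 = 0.41·2000^α.
Setting u(353) equal to that: 353^α = 0.41·2000^α ⇒ (353/2000)^α = 0.41.
Taking logs: α·ln(353/2000) = ln(0.41), so α = -0.891598 / -1.734434 ≈ 0.514.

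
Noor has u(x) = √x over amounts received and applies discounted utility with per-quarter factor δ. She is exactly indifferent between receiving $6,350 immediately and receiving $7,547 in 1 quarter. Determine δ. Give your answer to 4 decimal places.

Indifference means u(6350) = δ · u(7547), so δ = u(6350)/u(7547).
Since u(x) = √x, δ = √(6350/7547) = 0.91728.

δ ≈ 0.9173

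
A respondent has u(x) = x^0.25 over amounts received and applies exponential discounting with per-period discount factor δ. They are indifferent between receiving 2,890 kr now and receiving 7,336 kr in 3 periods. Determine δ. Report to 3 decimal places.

Equating discounted utilities: u(2890) = δ^3·u(7336) ⇒ δ^3 = u(2890)/u(7336).
With u(x) = x^0.25: δ^3 = 2890^0.25/7336^0.25 = (2890/7336)^0.25 = 0.79225.
So δ = 0.79225^(1/3) ≈ 0.925.

δ ≈ 0.925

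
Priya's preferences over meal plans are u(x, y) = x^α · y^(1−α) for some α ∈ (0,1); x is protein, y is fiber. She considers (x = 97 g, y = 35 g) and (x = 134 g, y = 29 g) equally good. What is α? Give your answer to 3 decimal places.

α ≈ 0.368

The Cobb–Douglas utilities coincide, so 97^α·35^(1−α) = 134^α·29^(1−α).
Taking logs: α·ln 97 + (1−α)·ln 35 = α·ln 134 + (1−α)·ln 29, i.e. α·-0.323129 = (1−α)·-0.188052.
With A = -0.323129 and B = -0.188052: α·A = (1−α)·B, so α = B/(A+B) = -0.188052/-0.511181 ≈ 0.368.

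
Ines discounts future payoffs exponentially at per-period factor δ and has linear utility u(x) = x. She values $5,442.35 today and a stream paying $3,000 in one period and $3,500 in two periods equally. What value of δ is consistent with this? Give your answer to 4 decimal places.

The stream is worth 3000δ + 3500δ² today, so 3000δ + 3500δ² = 5442.35.
Rearranged: 3500δ² + 3000δ − 5442.35 = 0.
The positive root is δ = [−3000 + √(3000² + 4·3500·5442.35)] / (2·3500) = (−3000 + 9230.000)/7000 ≈ 0.8900.

δ ≈ 0.8900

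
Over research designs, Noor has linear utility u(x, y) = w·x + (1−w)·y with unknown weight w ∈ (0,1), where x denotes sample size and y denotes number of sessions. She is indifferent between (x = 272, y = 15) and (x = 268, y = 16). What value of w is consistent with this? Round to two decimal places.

w = 0.20

Equating utilities: w·272 + (1−w)·15 = w·268 + (1−w)·16.
Rearranging, 4·w − 1·(1−w) = 0.
So w/(1−w) = 1/4 = 0.2500, giving w = 1/(4+1) = 0.20.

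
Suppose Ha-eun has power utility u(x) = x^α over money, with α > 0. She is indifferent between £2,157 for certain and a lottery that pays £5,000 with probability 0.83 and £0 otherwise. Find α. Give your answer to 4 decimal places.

α ≈ 0.2216

Since u(0) = 0, the lottery's EU is 0.83·5000^α.
Equating: 2157^α = 0.83·5000^α, i.e. 0.4314^α = 0.83.
Take logs: α = ln 0.83 / ln(2157/5000) ≈ 0.221631.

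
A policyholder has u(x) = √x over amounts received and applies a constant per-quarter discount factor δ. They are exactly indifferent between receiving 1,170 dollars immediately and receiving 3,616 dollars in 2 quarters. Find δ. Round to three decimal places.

δ ≈ 0.754

Equating discounted utilities: u(1170) = δ^2·u(3616) ⇒ δ^2 = u(1170)/u(3616).
With u(x) = √x: δ^2 = √1170/√3616 = √(1170/3616) = 0.56883.
Hence δ = (0.56883)^(1/2) = 0.75420.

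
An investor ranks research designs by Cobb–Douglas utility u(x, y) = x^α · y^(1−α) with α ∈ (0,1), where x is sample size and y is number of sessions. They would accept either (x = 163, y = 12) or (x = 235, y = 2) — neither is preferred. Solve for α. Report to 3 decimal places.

Set the two utilities equal: 163^α·12^(1−α) = 235^α·2^(1−α).
Taking logs: α·ln 163 + (1−α)·ln 12 = α·ln 235 + (1−α)·ln 2, i.e. α·-0.365835 = (1−α)·-1.791759.
With A = -0.365835 and B = -1.791759: α·A = (1−α)·B, so α = B/(A+B) = -1.791759/-2.157594 ≈ 0.830.

α ≈ 0.830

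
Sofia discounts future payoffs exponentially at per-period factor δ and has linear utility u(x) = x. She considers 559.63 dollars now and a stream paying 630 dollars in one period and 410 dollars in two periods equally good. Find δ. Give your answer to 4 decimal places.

δ ≈ 0.6300

The stream is worth 630δ + 410δ² today, so 630δ + 410δ² = 559.63.
Rearranged: 410δ² + 630δ − 559.63 = 0.
δ = (−630 + √(630² + 4·410·559.63)) / (2·410) = (−630 + √1314693.20) / 820 ≈ 0.6300.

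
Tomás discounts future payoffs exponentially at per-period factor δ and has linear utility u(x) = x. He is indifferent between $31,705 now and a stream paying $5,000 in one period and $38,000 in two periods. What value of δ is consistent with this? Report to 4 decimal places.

δ ≈ 0.8500

Equating present values: 31705 = 5000δ + 38000δ².
That is, 38000δ² + 5000δ − 31705 = 0, a quadratic in δ.
By the quadratic formula (taking the positive root), δ = (−5000 + √4844160000.00) / 76000 ≈ 0.8500.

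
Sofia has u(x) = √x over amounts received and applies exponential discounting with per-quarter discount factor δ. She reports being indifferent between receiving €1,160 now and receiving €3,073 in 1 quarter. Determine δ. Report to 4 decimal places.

δ ≈ 0.6144

Equating discounted utilities: u(1160) = δ·u(3073) ⇒ δ = u(1160)/u(3073).
With u(x) = √x: δ = √1160/√3073 = √(1160/3073) = 0.61440.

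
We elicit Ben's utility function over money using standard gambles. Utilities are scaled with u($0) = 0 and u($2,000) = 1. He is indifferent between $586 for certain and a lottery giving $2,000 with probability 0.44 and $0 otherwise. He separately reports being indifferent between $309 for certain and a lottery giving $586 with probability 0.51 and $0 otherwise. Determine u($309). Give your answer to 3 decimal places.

0.224

First, u($586) = 0.44·u($2,000) + 0.56·u($0) = 0.44.
Chaining: u($309) = 0.51·0.44 + 0.49·0.00 = 0.2244.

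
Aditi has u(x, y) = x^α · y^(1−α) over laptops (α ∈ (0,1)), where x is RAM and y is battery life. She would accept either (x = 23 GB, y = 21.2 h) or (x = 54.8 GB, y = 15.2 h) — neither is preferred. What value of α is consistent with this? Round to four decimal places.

Indifference: 23^α · 21.2^(1−α) = 54.8^α · 15.2^(1−α).
Taking logs: α·ln 23 + (1−α)·ln 21.2 = α·ln 54.8 + (1−α)·ln 15.2, i.e. α·-0.8681960 = (1−α)·-0.3327058.
So α/(1−α) = (-0.3327058)/(-0.8681960) = 0.3832151, and α = 0.3832151/1.3832151 ≈ 0.2770.

α ≈ 0.2770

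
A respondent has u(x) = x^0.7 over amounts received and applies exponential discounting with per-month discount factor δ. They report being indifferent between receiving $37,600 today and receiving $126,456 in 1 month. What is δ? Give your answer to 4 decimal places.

δ ≈ 0.4278

Equating discounted utilities: u(37600) = δ·u(126456) ⇒ δ = u(37600)/u(126456).
Since u(x) = x^0.7, δ = (37600/126456)^0.7 = 0.29734^0.7 = 0.42783.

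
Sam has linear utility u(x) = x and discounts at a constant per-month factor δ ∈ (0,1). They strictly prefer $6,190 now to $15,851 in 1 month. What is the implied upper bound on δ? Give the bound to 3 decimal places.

δ < 0.391

The preference means 6190 > δ·15851.
Dividing through by 15851 gives δ < 0.39051.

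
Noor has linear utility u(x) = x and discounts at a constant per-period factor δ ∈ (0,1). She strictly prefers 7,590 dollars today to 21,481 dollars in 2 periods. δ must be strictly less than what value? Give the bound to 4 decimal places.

δ < 0.5944

The preference means 7590 > δ^2·21481.
Hence δ^2 < 7590/21481 = 0.35334, and x ↦ x^(1/2) is increasing on (0,∞).
δ < (7590/21481)^(1/2) ≈ 0.5944.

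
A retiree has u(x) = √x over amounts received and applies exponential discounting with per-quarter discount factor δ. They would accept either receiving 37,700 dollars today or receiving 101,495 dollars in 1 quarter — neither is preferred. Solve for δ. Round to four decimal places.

δ ≈ 0.6095

The payoff in 1 quarter is discounted by δ, so u(37700) = δ·u(101495) and δ = u(37700)/u(101495).
Since u(x) = √x, δ = √(37700/101495) = 0.60946.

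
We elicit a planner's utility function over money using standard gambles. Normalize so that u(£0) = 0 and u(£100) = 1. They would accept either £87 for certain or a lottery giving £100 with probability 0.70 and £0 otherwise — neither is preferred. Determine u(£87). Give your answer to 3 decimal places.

By the standard-gamble method, u(£87) is just the indifference probability on the best outcome: 0.70.

0.700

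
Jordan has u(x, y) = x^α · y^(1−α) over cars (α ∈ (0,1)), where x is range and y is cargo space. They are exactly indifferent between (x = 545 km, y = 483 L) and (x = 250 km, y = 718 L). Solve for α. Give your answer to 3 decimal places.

α ≈ 0.337

The Cobb–Douglas utilities coincide, so 545^α·483^(1−α) = 250^α·718^(1−α).
(545/250)^α = (718/483)^(1−α); take logs: α·ln(545/250) = (1−α)·ln(718/483), i.e. α·0.779325 = (1−α)·0.396453.
With A = 0.779325 and B = 0.396453: α·A = (1−α)·B, so α = B/(A+B) = 0.396453/1.175778 ≈ 0.337.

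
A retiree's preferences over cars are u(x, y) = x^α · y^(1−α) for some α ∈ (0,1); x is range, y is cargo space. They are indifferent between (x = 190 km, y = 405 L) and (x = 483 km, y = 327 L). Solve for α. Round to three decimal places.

α ≈ 0.187

Indifference: 190^α · 405^(1−α) = 483^α · 327^(1−α).
Rearrange to (190/483)^α = (327/405)^(1−α) and take logs: α·-0.932993 = (1−α)·-0.213927.
So α/(1−α) = (-0.213927)/(-0.932993) = 0.229291, and α = 0.229291/1.229291 ≈ 0.187.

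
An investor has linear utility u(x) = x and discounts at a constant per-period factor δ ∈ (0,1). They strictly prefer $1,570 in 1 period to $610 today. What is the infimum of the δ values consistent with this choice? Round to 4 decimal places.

Under u(x) = x this choice says 610 < δ·1570.
So δ > 610/1570 = 0.38854.

δ > 0.3885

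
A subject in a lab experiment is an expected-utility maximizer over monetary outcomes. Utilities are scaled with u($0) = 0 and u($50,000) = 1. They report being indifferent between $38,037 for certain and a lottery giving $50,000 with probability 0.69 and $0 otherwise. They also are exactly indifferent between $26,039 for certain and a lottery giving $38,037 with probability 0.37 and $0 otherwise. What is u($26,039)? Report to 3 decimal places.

From the first indifference, u($38,037) = 0.69·u($50,000) + 0.31·u($0) = 0.69·1 + 0.31·0 = 0.69.
The second indifference gives u($26,039) = 0.37·u($38,037) + 0.63·u($0) = 0.37·0.69 + 0.63·0.00 = 0.2553.

0.255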